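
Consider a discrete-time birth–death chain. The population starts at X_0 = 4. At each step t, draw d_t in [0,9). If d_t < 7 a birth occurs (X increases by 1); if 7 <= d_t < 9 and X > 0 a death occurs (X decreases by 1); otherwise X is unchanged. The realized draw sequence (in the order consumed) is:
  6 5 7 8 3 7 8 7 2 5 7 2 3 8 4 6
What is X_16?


t=0: X=4, d=6 → birth, X_1=5
t=1: X=5, d=5 → birth, X_2=6
t=2: X=6, d=7 → death, X_3=5
t=3: X=5, d=8 → death, X_4=4
t=4: X=4, d=3 → birth, X_5=5
t=5: X=5, d=7 → death, X_6=4
t=6: X=4, d=8 → death, X_7=3
t=7: X=3, d=7 → death, X_8=2
t=8: X=2, d=2 → birth, X_9=3
t=9: X=3, d=5 → birth, X_10=4
t=10: X=4, d=7 → death, X_11=3
t=11: X=3, d=2 → birth, X_12=4
t=12: X=4, d=3 → birth, X_13=5
t=13: X=5, d=8 → death, X_14=4
t=14: X=4, d=4 → birth, X_15=5
t=15: X=5, d=6 → birth, X_16=6

6


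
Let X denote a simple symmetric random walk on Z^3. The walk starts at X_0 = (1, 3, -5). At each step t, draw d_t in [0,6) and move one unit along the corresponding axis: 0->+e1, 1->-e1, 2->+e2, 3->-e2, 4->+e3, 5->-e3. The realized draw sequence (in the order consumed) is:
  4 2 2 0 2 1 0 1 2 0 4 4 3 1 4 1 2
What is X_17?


t=0: X=(1, 3, -5), d=4 → +e3, X_1=(1, 3, -4)
t=1: X=(1, 3, -4), d=2 → +e2, X_2=(1, 4, -4)
t=2: X=(1, 4, -4), d=2 → +e2, X_3=(1, 5, -4)
t=3: X=(1, 5, -4), d=0 → +e1, X_4=(2, 5, -4)
t=4: X=(2, 5, -4), d=2 → +e2, X_5=(2, 6, -4)
t=5: X=(2, 6, -4), d=1 → -e1, X_6=(1, 6, -4)
t=6: X=(1, 6, -4), d=0 → +e1, X_7=(2, 6, -4)
t=7: X=(2, 6, -4), d=1 → -e1, X_8=(1, 6, -4)
t=8: X=(1, 6, -4), d=2 → +e2, X_9=(1, 7, -4)
t=9: X=(1, 7, -4), d=0 → +e1, X_10=(2, 7, -4)
t=10: X=(2, 7, -4), d=4 → +e3, X_11=(2, 7, -3)
t=11: X=(2, 7, -3), d=4 → +e3, X_12=(2, 7, -2)
t=12: X=(2, 7, -2), d=3 → -e2, X_13=(2, 6, -2)
t=13: X=(2, 6, -2), d=1 → -e1, X_14=(1, 6, -2)
t=14: X=(1, 6, -2), d=4 → +e3, X_15=(1, 6, -1)
t=15: X=(1, 6, -1), d=1 → -e1, X_16=(0, 6, -1)
t=16: X=(0, 6, -1), d=2 → +e2, X_17=(0, 7, -1)

(0, 7, -1)


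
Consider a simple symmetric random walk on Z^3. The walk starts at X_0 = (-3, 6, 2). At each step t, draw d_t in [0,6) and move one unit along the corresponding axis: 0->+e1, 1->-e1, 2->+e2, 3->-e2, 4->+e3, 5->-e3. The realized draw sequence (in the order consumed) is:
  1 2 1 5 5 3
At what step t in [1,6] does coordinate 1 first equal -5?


t=0: X=(-3, 6, 2), d=1 → -e1, X_1=(-4, 6, 2)
t=1: X=(-4, 6, 2), d=2 → +e2, X_2=(-4, 7, 2)
t=2: X=(-4, 7, 2), d=1 → -e1, X_3=(-5, 7, 2)
t=3: X=(-5, 7, 2), d=5 → -e3, X_4=(-5, 7, 1)
t=4: X=(-5, 7, 1), d=5 → -e3, X_5=(-5, 7, 0)
t=5: X=(-5, 7, 0), d=3 → -e2, X_6=(-5, 6, 0)

3


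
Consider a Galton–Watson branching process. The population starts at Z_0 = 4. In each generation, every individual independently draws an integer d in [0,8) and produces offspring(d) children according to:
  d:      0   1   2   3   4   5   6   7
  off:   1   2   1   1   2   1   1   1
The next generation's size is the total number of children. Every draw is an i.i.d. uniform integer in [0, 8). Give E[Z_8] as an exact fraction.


390625/16384

Outcome values over d=0..7: [1, 2, 1, 1, 2, 1, 1, 1]
Σy = 10, Σy² = 14, M = 8
μ = 10/8 = 5/4,  σ² = 14/8 − (5/4)² = 3/16
E[Z_0] = 4
E[Z_1] = 5/4·E[Z_0] = 5
E[Z_2] = 5/4·E[Z_1] = 25/4
E[Z_3] = 5/4·E[Z_2] = 125/16
E[Z_4] = 5/4·E[Z_3] = 625/64
E[Z_5] = 5/4·E[Z_4] = 3125/256
E[Z_6] = 5/4·E[Z_5] = 15625/1024
E[Z_7] = 5/4·E[Z_6] = 78125/4096
E[Z_8] = 5/4·E[Z_7] = 390625/16384


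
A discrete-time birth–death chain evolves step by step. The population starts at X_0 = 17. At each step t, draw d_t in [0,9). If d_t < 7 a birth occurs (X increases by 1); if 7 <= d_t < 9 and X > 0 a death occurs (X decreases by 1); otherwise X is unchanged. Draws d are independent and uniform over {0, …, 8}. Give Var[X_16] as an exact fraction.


896/81

X can drop by at most 1 per step and X_0 = 17 > T = 16, so X_t >= 17 − t >= 1 > 0 for every t <= 16: the floor at 0 (the 'and X > 0' condition) never binds. Hence X_16 = X_0 + Σ_{t<16} Y_t with i.i.d. increments Y_t = y(d_t) ∈ {+1, −1, 0}.
Outcome values over d=0..8: [1, 1, 1, 1, 1, 1, 1, -1, -1]
Σy = 5, Σy² = 9, M = 9
μ = 5/9 = 5/9,  σ² = 9/9 − (5/9)² = 56/81
Independent increments: Var[X_16] = 16·σ² = 16·(56/81) = 896/81


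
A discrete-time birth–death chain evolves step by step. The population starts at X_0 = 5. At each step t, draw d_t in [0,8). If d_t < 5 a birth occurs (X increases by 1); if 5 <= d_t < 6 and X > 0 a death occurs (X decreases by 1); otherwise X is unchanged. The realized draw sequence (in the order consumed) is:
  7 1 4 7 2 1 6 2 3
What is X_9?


11

t=0: X=5, d=7 → hold, X_1=5
t=1: X=5, d=1 → birth, X_2=6
t=2: X=6, d=4 → birth, X_3=7
t=3: X=7, d=7 → hold, X_4=7
t=4: X=7, d=2 → birth, X_5=8
t=5: X=8, d=1 → birth, X_6=9
t=6: X=9, d=6 → hold, X_7=9
t=7: X=9, d=2 → birth, X_8=10
t=8: X=10, d=3 → birth, X_9=11


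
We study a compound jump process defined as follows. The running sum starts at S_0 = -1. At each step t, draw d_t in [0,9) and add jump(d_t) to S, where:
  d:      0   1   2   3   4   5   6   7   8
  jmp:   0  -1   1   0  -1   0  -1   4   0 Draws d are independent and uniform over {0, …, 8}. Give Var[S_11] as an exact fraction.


1936/81

Outcome values over d=0..8: [0, -1, 1, 0, -1, 0, -1, 4, 0]
Σy = 2, Σy² = 20, M = 9
μ = 2/9 = 2/9,  σ² = 20/9 − (2/9)² = 176/81
Independent increments: Var[S_11] = 11·σ² = 11·(176/81) = 1936/81


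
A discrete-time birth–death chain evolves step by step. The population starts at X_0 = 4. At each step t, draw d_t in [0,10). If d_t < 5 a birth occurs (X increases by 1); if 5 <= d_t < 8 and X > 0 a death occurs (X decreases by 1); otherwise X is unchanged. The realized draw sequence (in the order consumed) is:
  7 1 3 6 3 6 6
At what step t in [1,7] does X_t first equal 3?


1

t=0: X=4, d=7 → death, X_1=3
t=1: X=3, d=1 → birth, X_2=4
t=2: X=4, d=3 → birth, X_3=5
t=3: X=5, d=6 → death, X_4=4
t=4: X=4, d=3 → birth, X_5=5
t=5: X=5, d=6 → death, X_6=4
t=6: X=4, d=6 → death, X_7=3


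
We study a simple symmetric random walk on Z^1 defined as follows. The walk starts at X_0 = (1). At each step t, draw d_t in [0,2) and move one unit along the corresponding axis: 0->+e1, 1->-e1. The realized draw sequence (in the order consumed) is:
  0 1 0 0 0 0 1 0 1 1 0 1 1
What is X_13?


(2)

t=0: X=(1), d=0 → +e1, X_1=(2)
t=1: X=(2), d=1 → -e1, X_2=(1)
t=2: X=(1), d=0 → +e1, X_3=(2)
t=3: X=(2), d=0 → +e1, X_4=(3)
t=4: X=(3), d=0 → +e1, X_5=(4)
t=5: X=(4), d=0 → +e1, X_6=(5)
t=6: X=(5), d=1 → -e1, X_7=(4)
t=7: X=(4), d=0 → +e1, X_8=(5)
t=8: X=(5), d=1 → -e1, X_9=(4)
t=9: X=(4), d=1 → -e1, X_10=(3)
t=10: X=(3), d=0 → +e1, X_11=(4)
t=11: X=(4), d=1 → -e1, X_12=(3)
t=12: X=(3), d=1 → -e1, X_13=(2)


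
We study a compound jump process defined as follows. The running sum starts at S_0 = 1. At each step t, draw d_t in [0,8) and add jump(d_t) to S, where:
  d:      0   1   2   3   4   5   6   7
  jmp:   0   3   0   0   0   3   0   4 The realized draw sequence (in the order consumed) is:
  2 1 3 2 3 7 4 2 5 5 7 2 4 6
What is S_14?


18

t=0: S=1, d=2, jump=0, S_1=1
t=1: S=1, d=1, jump=3, S_2=4
t=2: S=4, d=3, jump=0, S_3=4
t=3: S=4, d=2, jump=0, S_4=4
t=4: S=4, d=3, jump=0, S_5=4
t=5: S=4, d=7, jump=4, S_6=8
t=6: S=8, d=4, jump=0, S_7=8
t=7: S=8, d=2, jump=0, S_8=8
t=8: S=8, d=5, jump=3, S_9=11
t=9: S=11, d=5, jump=3, S_10=14
t=10: S=14, d=7, jump=4, S_11=18
t=11: S=18, d=2, jump=0, S_12=18
t=12: S=18, d=4, jump=0, S_13=18
t=13: S=18, d=6, jump=0, S_14=18


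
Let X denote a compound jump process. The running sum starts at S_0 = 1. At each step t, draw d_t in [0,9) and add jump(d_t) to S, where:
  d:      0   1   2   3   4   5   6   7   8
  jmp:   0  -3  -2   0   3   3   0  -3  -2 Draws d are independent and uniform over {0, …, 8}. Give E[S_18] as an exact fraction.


-7

Outcome values over d=0..8: [0, -3, -2, 0, 3, 3, 0, -3, -2]
Σy = -4, Σy² = 44, M = 9
μ = -4/9 = -4/9,  σ² = 44/9 − (-4/9)² = 380/81
E[S_18] = 1 + 18·(-4/9) = -7


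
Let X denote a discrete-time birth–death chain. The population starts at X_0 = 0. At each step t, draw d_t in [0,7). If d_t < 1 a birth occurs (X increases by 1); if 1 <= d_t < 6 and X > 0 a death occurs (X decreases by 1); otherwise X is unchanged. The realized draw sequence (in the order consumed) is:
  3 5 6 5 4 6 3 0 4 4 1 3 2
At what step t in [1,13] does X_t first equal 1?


t=0: X=0, d=3 → hold, X_1=0
t=1: X=0, d=5 → hold, X_2=0
t=2: X=0, d=6 → hold, X_3=0
t=3: X=0, d=5 → hold, X_4=0
t=4: X=0, d=4 → hold, X_5=0
t=5: X=0, d=6 → hold, X_6=0
t=6: X=0, d=3 → hold, X_7=0
t=7: X=0, d=0 → birth, X_8=1
t=8: X=1, d=4 → death, X_9=0
t=9: X=0, d=4 → hold, X_10=0
t=10: X=0, d=1 → hold, X_11=0
t=11: X=0, d=3 → hold, X_12=0
t=12: X=0, d=2 → hold, X_13=0

8


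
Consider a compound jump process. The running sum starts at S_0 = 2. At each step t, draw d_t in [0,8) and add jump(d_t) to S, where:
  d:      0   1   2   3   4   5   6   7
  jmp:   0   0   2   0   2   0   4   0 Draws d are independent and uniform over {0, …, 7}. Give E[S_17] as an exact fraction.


Outcome values over d=0..7: [0, 0, 2, 0, 2, 0, 4, 0]
Σy = 8, Σy² = 24, M = 8
μ = 8/8 = 1,  σ² = 24/8 − (1)² = 2
E[S_17] = 2 + 17·(1) = 19

19


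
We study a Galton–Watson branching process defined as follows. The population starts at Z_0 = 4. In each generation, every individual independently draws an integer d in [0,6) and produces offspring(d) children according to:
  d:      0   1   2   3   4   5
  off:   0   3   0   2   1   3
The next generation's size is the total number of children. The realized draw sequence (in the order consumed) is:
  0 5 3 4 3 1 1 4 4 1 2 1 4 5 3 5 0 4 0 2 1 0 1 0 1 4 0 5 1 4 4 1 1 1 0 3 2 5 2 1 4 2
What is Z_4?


30

gen 0: Z_0=4, draws=[0, 5, 3, 4], offspring=[0, 3, 2, 1], Z_1=6
gen 1: Z_1=6, draws=[3, 1, 1, 4, 4, 1], offspring=[2, 3, 3, 1, 1, 3], Z_2=13
gen 2: Z_2=13, draws=[2, 1, 4, 5, 3, 5, 0, 4, 0, 2, 1, 0, 1], offspring=[0, 3, 1, 3, 2, 3, 0, 1, 0, 0, 3, 0, 3], Z_3=19
gen 3: Z_3=19, draws=[0, 1, 4, 0, 5, 1, 4, 4, 1, 1, 1, 0, 3, 2, 5, 2, 1, 4, 2], offspring=[0, 3, 1, 0, 3, 3, 1, 1, 3, 3, 3, 0, 2, 0, 3, 0, 3, 1, 0], Z_4=30


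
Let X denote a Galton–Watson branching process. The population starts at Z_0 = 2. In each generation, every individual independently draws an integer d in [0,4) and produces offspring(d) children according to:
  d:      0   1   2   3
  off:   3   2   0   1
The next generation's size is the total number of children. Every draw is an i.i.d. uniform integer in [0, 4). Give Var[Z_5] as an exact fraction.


Outcome values over d=0..3: [3, 2, 0, 1]
Σy = 6, Σy² = 14, M = 4
μ = 6/4 = 3/2,  σ² = 14/4 − (3/2)² = 5/4
V_0 = 0, E_0 = 2
V_1 = 5/4·E_0 + (3/2)²·V_0 = 5/2;  E_1 = 3
V_2 = 5/4·E_1 + (3/2)²·V_1 = 75/8;  E_2 = 9/2
V_3 = 5/4·E_2 + (3/2)²·V_2 = 855/32;  E_3 = 27/4
V_4 = 5/4·E_3 + (3/2)²·V_3 = 8775/128;  E_4 = 81/8
V_5 = 5/4·E_4 + (3/2)²·V_4 = 85455/512;  E_5 = 243/16

85455/512


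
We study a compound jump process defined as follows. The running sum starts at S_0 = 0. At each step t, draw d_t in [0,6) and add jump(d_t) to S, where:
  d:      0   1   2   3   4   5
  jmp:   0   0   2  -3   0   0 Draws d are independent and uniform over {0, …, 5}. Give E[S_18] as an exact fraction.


Outcome values over d=0..5: [0, 0, 2, -3, 0, 0]
Σy = -1, Σy² = 13, M = 6
μ = -1/6 = -1/6,  σ² = 13/6 − (-1/6)² = 77/36
E[S_18] = 0 + 18·(-1/6) = -3

-3


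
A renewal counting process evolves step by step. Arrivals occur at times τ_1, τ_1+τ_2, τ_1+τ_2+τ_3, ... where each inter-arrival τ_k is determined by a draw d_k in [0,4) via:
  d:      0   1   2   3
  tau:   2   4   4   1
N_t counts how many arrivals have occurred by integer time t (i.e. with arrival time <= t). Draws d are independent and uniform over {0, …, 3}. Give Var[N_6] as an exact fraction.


10541871/16777216

Inter-arrival values over d=0..3: [2, 4, 4, 1]
Each d has probability 1/4, so the pmf of τ is: f(1) = 1/4, f(2) = 1/4, f(4) = 1/2
Let p_n(j) = P(N_n = j), with p_0 = [1]. Condition on τ_1: p_n(0) = P(τ > n), and for j >= 1, p_n(j) = Σ_{k<=n} f(k)·p_{n−k}(j−1)
p_1 = [3/4, 1/4]  (j = 0..1)
p_2 = [1/2, 7/16, 1/16]  (j = 0..2)
p_3 = [1/2, 5/16, 11/64, 1/64]  (j = 0..3)
p_4 = [0, 3/4, 3/16, 15/256, 1/256]  (j = 0..4)
p_5 = [0, 1/2, 25/64, 23/256, 19/1024, 1/1024]  (j = 0..5)
p_6 = [0, 1/4, 17/32, 45/256, 19/512, 23/4096, 1/4096]  (j = 0..6)
E[N_6] = Σ j·p_6(j) = 8265/4096;  E[N_6²] = Σ j²·p_6(j) = 19251/4096
Var[N_6] = 19251/4096 − (8265/4096)² = 10541871/16777216


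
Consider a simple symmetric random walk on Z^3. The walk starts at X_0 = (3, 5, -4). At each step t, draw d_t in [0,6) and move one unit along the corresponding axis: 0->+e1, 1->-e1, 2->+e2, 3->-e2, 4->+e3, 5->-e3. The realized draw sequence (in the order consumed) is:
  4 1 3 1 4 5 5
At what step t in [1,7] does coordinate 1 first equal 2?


t=0: X=(3, 5, -4), d=4 → +e3, X_1=(3, 5, -3)
t=1: X=(3, 5, -3), d=1 → -e1, X_2=(2, 5, -3)
t=2: X=(2, 5, -3), d=3 → -e2, X_3=(2, 4, -3)
t=3: X=(2, 4, -3), d=1 → -e1, X_4=(1, 4, -3)
t=4: X=(1, 4, -3), d=4 → +e3, X_5=(1, 4, -2)
t=5: X=(1, 4, -2), d=5 → -e3, X_6=(1, 4, -3)
t=6: X=(1, 4, -3), d=5 → -e3, X_7=(1, 4, -4)

2


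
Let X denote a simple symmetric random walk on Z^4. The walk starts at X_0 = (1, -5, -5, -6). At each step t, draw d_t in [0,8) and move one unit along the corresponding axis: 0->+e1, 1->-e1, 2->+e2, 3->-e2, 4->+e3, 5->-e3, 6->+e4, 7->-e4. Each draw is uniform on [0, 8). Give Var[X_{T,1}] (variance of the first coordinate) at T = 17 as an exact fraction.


17/4

Outcome values over d=0..7: [1, -1, 0, 0, 0, 0, 0, 0]
Σy = 0, Σy² = 2, M = 8
μ = 0/8 = 0,  σ² = 2/8 − (0)² = 1/4
Independent increments: Var[X_17] = 17·σ² = 17·(1/4) = 17/4


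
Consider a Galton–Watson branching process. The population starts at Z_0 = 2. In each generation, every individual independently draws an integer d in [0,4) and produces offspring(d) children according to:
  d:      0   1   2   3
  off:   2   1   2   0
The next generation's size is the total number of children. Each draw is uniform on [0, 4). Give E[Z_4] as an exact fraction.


Outcome values over d=0..3: [2, 1, 2, 0]
Σy = 5, Σy² = 9, M = 4
μ = 5/4 = 5/4,  σ² = 9/4 − (5/4)² = 11/16
E[Z_0] = 2
E[Z_1] = 5/4·E[Z_0] = 5/2
E[Z_2] = 5/4·E[Z_1] = 25/8
E[Z_3] = 5/4·E[Z_2] = 125/32
E[Z_4] = 5/4·E[Z_3] = 625/128

625/128


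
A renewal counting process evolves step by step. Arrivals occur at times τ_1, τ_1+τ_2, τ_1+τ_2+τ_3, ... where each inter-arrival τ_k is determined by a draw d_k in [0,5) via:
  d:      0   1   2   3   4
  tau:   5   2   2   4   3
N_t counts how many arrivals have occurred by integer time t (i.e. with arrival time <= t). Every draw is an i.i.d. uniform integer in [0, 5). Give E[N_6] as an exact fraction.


Inter-arrival values over d=0..4: [5, 2, 2, 4, 3]
Each d has probability 1/5, so the pmf of τ is: f(2) = 2/5, f(3) = 1/5, f(4) = 1/5, f(5) = 1/5
Renewal equation for m(n) = E[N_n]: condition on τ_1 = k (if k <= n, one arrival plus a fresh copy on the remaining n−k steps): m(n) = F(n) + Σ_{k<=n} f(k)·m(n−k), where F(n) = P(τ <= n) and m(0) = 0
m(1) = F(1) = 0
m(2) = F(2) = 2/5
m(3) = F(3) = 3/5
m(4) = F(4) + f(2)·m(2) = 4/5 + 2/5·2/5 = 24/25
m(5) = F(5) + f(2)·m(3) + f(3)·m(2) = 1 + 2/5·3/5 + 1/5·2/5 = 33/25
m(6) = F(6) + f(2)·m(4) + f(3)·m(3) + f(4)·m(2) = 1 + 2/5·24/25 + 1/5·3/5 + 1/5·2/5 = 198/125
E[N_6] = m(6) = 198/125

198/125


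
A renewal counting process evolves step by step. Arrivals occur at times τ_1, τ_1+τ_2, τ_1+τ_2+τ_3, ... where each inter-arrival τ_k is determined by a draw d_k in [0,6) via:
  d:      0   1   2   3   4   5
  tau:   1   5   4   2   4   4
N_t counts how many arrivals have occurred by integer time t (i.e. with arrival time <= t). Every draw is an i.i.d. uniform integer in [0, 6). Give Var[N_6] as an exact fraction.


Inter-arrival values over d=0..5: [1, 5, 4, 2, 4, 4]
Each d has probability 1/6, so the pmf of τ is: f(1) = 1/6, f(2) = 1/6, f(4) = 1/2, f(5) = 1/6
Let p_n(j) = P(N_n = j), with p_0 = [1]. Condition on τ_1: p_n(0) = P(τ > n), and for j >= 1, p_n(j) = Σ_{k<=n} f(k)·p_{n−k}(j−1)
p_1 = [5/6, 1/6]  (j = 0..1)
p_2 = [2/3, 11/36, 1/36]  (j = 0..2)
p_3 = [2/3, 1/4, 17/216, 1/216]  (j = 0..3)
p_4 = [1/6, 13/18, 5/54, 23/1296, 1/1296]  (j = 0..4)
p_5 = [0, 13/18, 53/216, 37/1296, 29/7776, 1/7776]  (j = 0..5)
p_6 = [0, 1/2, 91/216, 91/1296, 5/648, 35/46656, 1/46656]  (j = 0..6)
E[N_6] = Σ j·p_6(j) = 74089/46656;  E[N_6²] = Σ j²·p_6(j) = 138107/46656
Var[N_6] = 138107/46656 − (74089/46656)² = 954340271/2176782336

954340271/2176782336


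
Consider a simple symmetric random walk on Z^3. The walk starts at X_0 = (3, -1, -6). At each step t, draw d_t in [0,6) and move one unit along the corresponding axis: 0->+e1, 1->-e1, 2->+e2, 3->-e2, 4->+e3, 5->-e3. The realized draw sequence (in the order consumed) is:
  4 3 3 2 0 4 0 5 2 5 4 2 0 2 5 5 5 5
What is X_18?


t=0: X=(3, -1, -6), d=4 → +e3, X_1=(3, -1, -5)
t=1: X=(3, -1, -5), d=3 → -e2, X_2=(3, -2, -5)
t=2: X=(3, -2, -5), d=3 → -e2, X_3=(3, -3, -5)
t=3: X=(3, -3, -5), d=2 → +e2, X_4=(3, -2, -5)
t=4: X=(3, -2, -5), d=0 → +e1, X_5=(4, -2, -5)
t=5: X=(4, -2, -5), d=4 → +e3, X_6=(4, -2, -4)
t=6: X=(4, -2, -4), d=0 → +e1, X_7=(5, -2, -4)
t=7: X=(5, -2, -4), d=5 → -e3, X_8=(5, -2, -5)
t=8: X=(5, -2, -5), d=2 → +e2, X_9=(5, -1, -5)
t=9: X=(5, -1, -5), d=5 → -e3, X_10=(5, -1, -6)
t=10: X=(5, -1, -6), d=4 → +e3, X_11=(5, -1, -5)
t=11: X=(5, -1, -5), d=2 → +e2, X_12=(5, 0, -5)
t=12: X=(5, 0, -5), d=0 → +e1, X_13=(6, 0, -5)
t=13: X=(6, 0, -5), d=2 → +e2, X_14=(6, 1, -5)
t=14: X=(6, 1, -5), d=5 → -e3, X_15=(6, 1, -6)
t=15: X=(6, 1, -6), d=5 → -e3, X_16=(6, 1, -7)
t=16: X=(6, 1, -7), d=5 → -e3, X_17=(6, 1, -8)
t=17: X=(6, 1, -8), d=5 → -e3, X_18=(6, 1, -9)

(6, 1, -9)


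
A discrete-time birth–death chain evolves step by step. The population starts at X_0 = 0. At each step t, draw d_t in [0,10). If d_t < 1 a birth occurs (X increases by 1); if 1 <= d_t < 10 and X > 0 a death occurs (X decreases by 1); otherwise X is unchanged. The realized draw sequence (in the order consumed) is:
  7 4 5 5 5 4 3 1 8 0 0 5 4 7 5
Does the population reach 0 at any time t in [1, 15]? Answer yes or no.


t=0: X=0, d=7 → hold, X_1=0
t=1: X=0, d=4 → hold, X_2=0
t=2: X=0, d=5 → hold, X_3=0
t=3: X=0, d=5 → hold, X_4=0
t=4: X=0, d=5 → hold, X_5=0
t=5: X=0, d=4 → hold, X_6=0
t=6: X=0, d=3 → hold, X_7=0
t=7: X=0, d=1 → hold, X_8=0
t=8: X=0, d=8 → hold, X_9=0
t=9: X=0, d=0 → birth, X_10=1
t=10: X=1, d=0 → birth, X_11=2
t=11: X=2, d=5 → death, X_12=1
t=12: X=1, d=4 → death, X_13=0
t=13: X=0, d=7 → hold, X_14=0
t=14: X=0, d=5 → hold, X_15=0

yes


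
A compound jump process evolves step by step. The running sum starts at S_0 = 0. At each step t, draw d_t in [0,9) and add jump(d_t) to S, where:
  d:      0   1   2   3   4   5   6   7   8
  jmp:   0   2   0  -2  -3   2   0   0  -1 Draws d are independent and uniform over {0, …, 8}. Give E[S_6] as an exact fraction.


Outcome values over d=0..8: [0, 2, 0, -2, -3, 2, 0, 0, -1]
Σy = -2, Σy² = 22, M = 9
μ = -2/9 = -2/9,  σ² = 22/9 − (-2/9)² = 194/81
E[S_6] = 0 + 6·(-2/9) = -4/3

-4/3


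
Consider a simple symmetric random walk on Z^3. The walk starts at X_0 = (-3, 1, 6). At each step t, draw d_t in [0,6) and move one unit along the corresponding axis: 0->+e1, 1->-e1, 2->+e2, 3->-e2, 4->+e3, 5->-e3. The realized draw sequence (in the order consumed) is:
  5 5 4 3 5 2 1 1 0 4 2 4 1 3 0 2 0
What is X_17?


t=0: X=(-3, 1, 6), d=5 → -e3, X_1=(-3, 1, 5)
t=1: X=(-3, 1, 5), d=5 → -e3, X_2=(-3, 1, 4)
t=2: X=(-3, 1, 4), d=4 → +e3, X_3=(-3, 1, 5)
t=3: X=(-3, 1, 5), d=3 → -e2, X_4=(-3, 0, 5)
t=4: X=(-3, 0, 5), d=5 → -e3, X_5=(-3, 0, 4)
t=5: X=(-3, 0, 4), d=2 → +e2, X_6=(-3, 1, 4)
t=6: X=(-3, 1, 4), d=1 → -e1, X_7=(-4, 1, 4)
t=7: X=(-4, 1, 4), d=1 → -e1, X_8=(-5, 1, 4)
t=8: X=(-5, 1, 4), d=0 → +e1, X_9=(-4, 1, 4)
t=9: X=(-4, 1, 4), d=4 → +e3, X_10=(-4, 1, 5)
t=10: X=(-4, 1, 5), d=2 → +e2, X_11=(-4, 2, 5)
t=11: X=(-4, 2, 5), d=4 → +e3, X_12=(-4, 2, 6)
t=12: X=(-4, 2, 6), d=1 → -e1, X_13=(-5, 2, 6)
t=13: X=(-5, 2, 6), d=3 → -e2, X_14=(-5, 1, 6)
t=14: X=(-5, 1, 6), d=0 → +e1, X_15=(-4, 1, 6)
t=15: X=(-4, 1, 6), d=2 → +e2, X_16=(-4, 2, 6)
t=16: X=(-4, 2, 6), d=0 → +e1, X_17=(-3, 2, 6)

(-3, 2, 6)


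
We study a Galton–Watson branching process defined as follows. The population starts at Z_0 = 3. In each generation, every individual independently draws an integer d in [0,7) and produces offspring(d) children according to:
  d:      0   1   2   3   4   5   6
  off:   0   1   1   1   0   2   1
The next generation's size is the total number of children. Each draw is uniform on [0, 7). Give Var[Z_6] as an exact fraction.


Outcome values over d=0..6: [0, 1, 1, 1, 0, 2, 1]
Σy = 6, Σy² = 8, M = 7
μ = 6/7 = 6/7,  σ² = 8/7 − (6/7)² = 20/49
V_0 = 0, E_0 = 3
V_1 = 20/49·E_0 + (6/7)²·V_0 = 60/49;  E_1 = 18/7
V_2 = 20/49·E_1 + (6/7)²·V_1 = 4680/2401;  E_2 = 108/49
V_3 = 20/49·E_2 + (6/7)²·V_2 = 274320/117649;  E_3 = 648/343
V_4 = 20/49·E_3 + (6/7)²·V_3 = 14320800/5764801;  E_4 = 3888/2401
V_5 = 20/49·E_4 + (6/7)²·V_4 = 702250560/282475249;  E_5 = 23328/16807
V_6 = 20/49·E_5 + (6/7)²·V_5 = 33122494080/13841287201;  E_6 = 139968/117649

33122494080/13841287201


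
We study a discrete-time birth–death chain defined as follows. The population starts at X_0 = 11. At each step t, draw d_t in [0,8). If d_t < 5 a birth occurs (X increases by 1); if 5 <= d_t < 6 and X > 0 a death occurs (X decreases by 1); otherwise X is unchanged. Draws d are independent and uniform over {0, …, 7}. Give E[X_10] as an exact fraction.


X can drop by at most 1 per step and X_0 = 11 > T = 10, so X_t >= 11 − t >= 1 > 0 for every t <= 10: the floor at 0 (the 'and X > 0' condition) never binds. Hence X_10 = X_0 + Σ_{t<10} Y_t with i.i.d. increments Y_t = y(d_t) ∈ {+1, −1, 0}.
Outcome values over d=0..7: [1, 1, 1, 1, 1, -1, 0, 0]
Σy = 4, Σy² = 6, M = 8
μ = 4/8 = 1/2,  σ² = 6/8 − (1/2)² = 1/2
E[X_10] = 11 + 10·(1/2) = 16

16


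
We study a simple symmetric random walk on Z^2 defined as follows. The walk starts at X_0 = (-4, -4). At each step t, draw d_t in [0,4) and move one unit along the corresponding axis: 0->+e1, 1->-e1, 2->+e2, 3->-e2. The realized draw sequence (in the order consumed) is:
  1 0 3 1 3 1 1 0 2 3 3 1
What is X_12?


t=0: X=(-4, -4), d=1 → -e1, X_1=(-5, -4)
t=1: X=(-5, -4), d=0 → +e1, X_2=(-4, -4)
t=2: X=(-4, -4), d=3 → -e2, X_3=(-4, -5)
t=3: X=(-4, -5), d=1 → -e1, X_4=(-5, -5)
t=4: X=(-5, -5), d=3 → -e2, X_5=(-5, -6)
t=5: X=(-5, -6), d=1 → -e1, X_6=(-6, -6)
t=6: X=(-6, -6), d=1 → -e1, X_7=(-7, -6)
t=7: X=(-7, -6), d=0 → +e1, X_8=(-6, -6)
t=8: X=(-6, -6), d=2 → +e2, X_9=(-6, -5)
t=9: X=(-6, -5), d=3 → -e2, X_10=(-6, -6)
t=10: X=(-6, -6), d=3 → -e2, X_11=(-6, -7)
t=11: X=(-6, -7), d=1 → -e1, X_12=(-7, -7)

(-7, -7)


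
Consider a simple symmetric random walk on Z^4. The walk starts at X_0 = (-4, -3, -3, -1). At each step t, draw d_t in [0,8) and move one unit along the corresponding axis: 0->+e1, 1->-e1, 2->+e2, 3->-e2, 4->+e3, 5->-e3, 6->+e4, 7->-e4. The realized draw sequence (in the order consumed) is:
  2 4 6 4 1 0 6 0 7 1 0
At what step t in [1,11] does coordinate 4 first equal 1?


t=0: X=(-4, -3, -3, -1), d=2 → +e2, X_1=(-4, -2, -3, -1)
t=1: X=(-4, -2, -3, -1), d=4 → +e3, X_2=(-4, -2, -2, -1)
t=2: X=(-4, -2, -2, -1), d=6 → +e4, X_3=(-4, -2, -2, 0)
t=3: X=(-4, -2, -2, 0), d=4 → +e3, X_4=(-4, -2, -1, 0)
t=4: X=(-4, -2, -1, 0), d=1 → -e1, X_5=(-5, -2, -1, 0)
t=5: X=(-5, -2, -1, 0), d=0 → +e1, X_6=(-4, -2, -1, 0)
t=6: X=(-4, -2, -1, 0), d=6 → +e4, X_7=(-4, -2, -1, 1)
t=7: X=(-4, -2, -1, 1), d=0 → +e1, X_8=(-3, -2, -1, 1)
t=8: X=(-3, -2, -1, 1), d=7 → -e4, X_9=(-3, -2, -1, 0)
t=9: X=(-3, -2, -1, 0), d=1 → -e1, X_10=(-4, -2, -1, 0)
t=10: X=(-4, -2, -1, 0), d=0 → +e1, X_11=(-3, -2, -1, 0)

7


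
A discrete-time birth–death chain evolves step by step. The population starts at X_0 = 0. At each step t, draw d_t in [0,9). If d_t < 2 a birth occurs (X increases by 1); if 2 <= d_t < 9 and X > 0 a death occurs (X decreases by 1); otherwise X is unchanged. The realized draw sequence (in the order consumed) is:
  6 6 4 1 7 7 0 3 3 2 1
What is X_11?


1

t=0: X=0, d=6 → hold, X_1=0
t=1: X=0, d=6 → hold, X_2=0
t=2: X=0, d=4 → hold, X_3=0
t=3: X=0, d=1 → birth, X_4=1
t=4: X=1, d=7 → death, X_5=0
t=5: X=0, d=7 → hold, X_6=0
t=6: X=0, d=0 → birth, X_7=1
t=7: X=1, d=3 → death, X_8=0
t=8: X=0, d=3 → hold, X_9=0
t=9: X=0, d=2 → hold, X_10=0
t=10: X=0, d=1 → birth, X_11=1


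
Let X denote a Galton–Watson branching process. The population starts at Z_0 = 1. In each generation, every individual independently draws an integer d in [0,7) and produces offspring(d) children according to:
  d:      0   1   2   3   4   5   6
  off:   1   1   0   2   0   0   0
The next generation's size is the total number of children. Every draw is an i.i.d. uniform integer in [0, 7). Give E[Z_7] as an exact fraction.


Outcome values over d=0..6: [1, 1, 0, 2, 0, 0, 0]
Σy = 4, Σy² = 6, M = 7
μ = 4/7 = 4/7,  σ² = 6/7 − (4/7)² = 26/49
E[Z_0] = 1
E[Z_1] = 4/7·E[Z_0] = 4/7
E[Z_2] = 4/7·E[Z_1] = 16/49
E[Z_3] = 4/7·E[Z_2] = 64/343
E[Z_4] = 4/7·E[Z_3] = 256/2401
E[Z_5] = 4/7·E[Z_4] = 1024/16807
E[Z_6] = 4/7·E[Z_5] = 4096/117649
E[Z_7] = 4/7·E[Z_6] = 16384/823543

16384/823543


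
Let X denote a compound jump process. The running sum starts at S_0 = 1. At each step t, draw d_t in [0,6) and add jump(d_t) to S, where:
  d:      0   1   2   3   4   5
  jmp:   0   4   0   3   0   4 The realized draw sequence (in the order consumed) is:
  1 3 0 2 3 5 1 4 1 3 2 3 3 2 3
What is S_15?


35

t=0: S=1, d=1, jump=4, S_1=5
t=1: S=5, d=3, jump=3, S_2=8
t=2: S=8, d=0, jump=0, S_3=8
t=3: S=8, d=2, jump=0, S_4=8
t=4: S=8, d=3, jump=3, S_5=11
t=5: S=11, d=5, jump=4, S_6=15
t=6: S=15, d=1, jump=4, S_7=19
t=7: S=19, d=4, jump=0, S_8=19
t=8: S=19, d=1, jump=4, S_9=23
t=9: S=23, d=3, jump=3, S_10=26
t=10: S=26, d=2, jump=0, S_11=26
t=11: S=26, d=3, jump=3, S_12=29
t=12: S=29, d=3, jump=3, S_13=32
t=13: S=32, d=2, jump=0, S_14=32
t=14: S=32, d=3, jump=3, S_15=35


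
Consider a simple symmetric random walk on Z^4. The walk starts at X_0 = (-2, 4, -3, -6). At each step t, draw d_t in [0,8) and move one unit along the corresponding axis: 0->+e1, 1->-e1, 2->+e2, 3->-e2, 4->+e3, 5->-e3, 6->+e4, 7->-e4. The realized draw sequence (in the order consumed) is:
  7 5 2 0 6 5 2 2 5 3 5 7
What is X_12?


t=0: X=(-2, 4, -3, -6), d=7 → -e4, X_1=(-2, 4, -3, -7)
t=1: X=(-2, 4, -3, -7), d=5 → -e3, X_2=(-2, 4, -4, -7)
t=2: X=(-2, 4, -4, -7), d=2 → +e2, X_3=(-2, 5, -4, -7)
t=3: X=(-2, 5, -4, -7), d=0 → +e1, X_4=(-1, 5, -4, -7)
t=4: X=(-1, 5, -4, -7), d=6 → +e4, X_5=(-1, 5, -4, -6)
t=5: X=(-1, 5, -4, -6), d=5 → -e3, X_6=(-1, 5, -5, -6)
t=6: X=(-1, 5, -5, -6), d=2 → +e2, X_7=(-1, 6, -5, -6)
t=7: X=(-1, 6, -5, -6), d=2 → +e2, X_8=(-1, 7, -5, -6)
t=8: X=(-1, 7, -5, -6), d=5 → -e3, X_9=(-1, 7, -6, -6)
t=9: X=(-1, 7, -6, -6), d=3 → -e2, X_10=(-1, 6, -6, -6)
t=10: X=(-1, 6, -6, -6), d=5 → -e3, X_11=(-1, 6, -7, -6)
t=11: X=(-1, 6, -7, -6), d=7 → -e4, X_12=(-1, 6, -7, -7)

(-1, 6, -7, -7)


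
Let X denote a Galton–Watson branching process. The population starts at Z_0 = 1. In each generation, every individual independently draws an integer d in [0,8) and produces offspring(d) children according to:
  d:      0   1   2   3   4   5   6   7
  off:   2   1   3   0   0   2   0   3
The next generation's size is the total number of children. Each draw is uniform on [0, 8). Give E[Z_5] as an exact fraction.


161051/32768

Outcome values over d=0..7: [2, 1, 3, 0, 0, 2, 0, 3]
Σy = 11, Σy² = 27, M = 8
μ = 11/8 = 11/8,  σ² = 27/8 − (11/8)² = 95/64
E[Z_0] = 1
E[Z_1] = 11/8·E[Z_0] = 11/8
E[Z_2] = 11/8·E[Z_1] = 121/64
E[Z_3] = 11/8·E[Z_2] = 1331/512
E[Z_4] = 11/8·E[Z_3] = 14641/4096
E[Z_5] = 11/8·E[Z_4] = 161051/32768


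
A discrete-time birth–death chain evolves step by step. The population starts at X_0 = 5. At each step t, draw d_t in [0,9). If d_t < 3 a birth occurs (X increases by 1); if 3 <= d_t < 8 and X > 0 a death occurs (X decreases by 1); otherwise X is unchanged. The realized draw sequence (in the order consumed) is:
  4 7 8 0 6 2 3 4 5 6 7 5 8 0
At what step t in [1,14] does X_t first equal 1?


9

t=0: X=5, d=4 → death, X_1=4
t=1: X=4, d=7 → death, X_2=3
t=2: X=3, d=8 → hold, X_3=3
t=3: X=3, d=0 → birth, X_4=4
t=4: X=4, d=6 → death, X_5=3
t=5: X=3, d=2 → birth, X_6=4
t=6: X=4, d=3 → death, X_7=3
t=7: X=3, d=4 → death, X_8=2
t=8: X=2, d=5 → death, X_9=1
t=9: X=1, d=6 → death, X_10=0
t=10: X=0, d=7 → hold, X_11=0
t=11: X=0, d=5 → hold, X_12=0
t=12: X=0, d=8 → hold, X_13=0
t=13: X=0, d=0 → birth, X_14=1


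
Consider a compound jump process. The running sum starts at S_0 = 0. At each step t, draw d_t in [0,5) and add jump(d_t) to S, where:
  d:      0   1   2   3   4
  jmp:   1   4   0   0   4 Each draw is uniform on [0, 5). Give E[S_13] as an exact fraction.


Outcome values over d=0..4: [1, 4, 0, 0, 4]
Σy = 9, Σy² = 33, M = 5
μ = 9/5 = 9/5,  σ² = 33/5 − (9/5)² = 84/25
E[S_13] = 0 + 13·(9/5) = 117/5

117/5


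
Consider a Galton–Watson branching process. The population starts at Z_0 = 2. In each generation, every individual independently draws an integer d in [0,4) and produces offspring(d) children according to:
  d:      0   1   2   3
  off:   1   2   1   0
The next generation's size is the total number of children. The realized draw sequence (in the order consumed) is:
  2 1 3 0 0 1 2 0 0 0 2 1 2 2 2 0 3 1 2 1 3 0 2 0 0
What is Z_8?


4

gen 0: Z_0=2, draws=[2, 1], offspring=[1, 2], Z_1=3
gen 1: Z_1=3, draws=[3, 0, 0], offspring=[0, 1, 1], Z_2=2
gen 2: Z_2=2, draws=[1, 2], offspring=[2, 1], Z_3=3
gen 3: Z_3=3, draws=[0, 0, 0], offspring=[1, 1, 1], Z_4=3
gen 4: Z_4=3, draws=[2, 1, 2], offspring=[1, 2, 1], Z_5=4
gen 5: Z_5=4, draws=[2, 2, 0, 3], offspring=[1, 1, 1, 0], Z_6=3
gen 6: Z_6=3, draws=[1, 2, 1], offspring=[2, 1, 2], Z_7=5
gen 7: Z_7=5, draws=[3, 0, 2, 0, 0], offspring=[0, 1, 1, 1, 1], Z_8=4


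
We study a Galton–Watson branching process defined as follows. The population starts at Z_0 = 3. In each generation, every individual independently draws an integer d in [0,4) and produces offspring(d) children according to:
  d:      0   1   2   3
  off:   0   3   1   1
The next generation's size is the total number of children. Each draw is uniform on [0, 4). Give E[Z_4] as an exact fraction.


1875/256

Outcome values over d=0..3: [0, 3, 1, 1]
Σy = 5, Σy² = 11, M = 4
μ = 5/4 = 5/4,  σ² = 11/4 − (5/4)² = 19/16
E[Z_0] = 3
E[Z_1] = 5/4·E[Z_0] = 15/4
E[Z_2] = 5/4·E[Z_1] = 75/16
E[Z_3] = 5/4·E[Z_2] = 375/64
E[Z_4] = 5/4·E[Z_3] = 1875/256


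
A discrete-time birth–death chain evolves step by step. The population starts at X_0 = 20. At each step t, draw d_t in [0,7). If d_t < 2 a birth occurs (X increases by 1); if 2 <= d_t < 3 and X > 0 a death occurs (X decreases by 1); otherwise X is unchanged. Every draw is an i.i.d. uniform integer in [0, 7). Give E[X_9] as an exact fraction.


X can drop by at most 1 per step and X_0 = 20 > T = 9, so X_t >= 20 − t >= 11 > 0 for every t <= 9: the floor at 0 (the 'and X > 0' condition) never binds. Hence X_9 = X_0 + Σ_{t<9} Y_t with i.i.d. increments Y_t = y(d_t) ∈ {+1, −1, 0}.
Outcome values over d=0..6: [1, 1, -1, 0, 0, 0, 0]
Σy = 1, Σy² = 3, M = 7
μ = 1/7 = 1/7,  σ² = 3/7 − (1/7)² = 20/49
E[X_9] = 20 + 9·(1/7) = 149/7

149/7


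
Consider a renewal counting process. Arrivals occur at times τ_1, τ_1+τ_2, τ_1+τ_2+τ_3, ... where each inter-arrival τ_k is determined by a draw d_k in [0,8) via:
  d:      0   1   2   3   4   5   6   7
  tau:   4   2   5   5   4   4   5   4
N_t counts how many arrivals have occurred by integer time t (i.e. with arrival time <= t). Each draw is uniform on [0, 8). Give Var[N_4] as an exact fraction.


Inter-arrival values over d=0..7: [4, 2, 5, 5, 4, 4, 5, 4]
Each d has probability 1/8, so the pmf of τ is: f(2) = 1/8, f(4) = 1/2, f(5) = 3/8
Let p_n(j) = P(N_n = j), with p_0 = [1]. Condition on τ_1: p_n(0) = P(τ > n), and for j >= 1, p_n(j) = Σ_{k<=n} f(k)·p_{n−k}(j−1)
p_1 = [1]  (j = 0)
p_2 = [7/8, 1/8]  (j = 0..1)
p_3 = [7/8, 1/8]  (j = 0..1)
p_4 = [3/8, 39/64, 1/64]  (j = 0..2)
E[N_4] = Σ j·p_4(j) = 41/64;  E[N_4²] = Σ j²·p_4(j) = 43/64
Var[N_4] = 43/64 − (41/64)² = 1071/4096

1071/4096


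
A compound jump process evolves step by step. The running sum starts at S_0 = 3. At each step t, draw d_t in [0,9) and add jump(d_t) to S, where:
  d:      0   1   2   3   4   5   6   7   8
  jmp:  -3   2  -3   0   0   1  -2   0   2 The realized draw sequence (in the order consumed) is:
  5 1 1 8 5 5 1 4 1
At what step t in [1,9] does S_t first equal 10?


4

t=0: S=3, d=5, jump=1, S_1=4
t=1: S=4, d=1, jump=2, S_2=6
t=2: S=6, d=1, jump=2, S_3=8
t=3: S=8, d=8, jump=2, S_4=10
t=4: S=10, d=5, jump=1, S_5=11
t=5: S=11, d=5, jump=1, S_6=12
t=6: S=12, d=1, jump=2, S_7=14
t=7: S=14, d=4, jump=0, S_8=14
t=8: S=14, d=1, jump=2, S_9=16


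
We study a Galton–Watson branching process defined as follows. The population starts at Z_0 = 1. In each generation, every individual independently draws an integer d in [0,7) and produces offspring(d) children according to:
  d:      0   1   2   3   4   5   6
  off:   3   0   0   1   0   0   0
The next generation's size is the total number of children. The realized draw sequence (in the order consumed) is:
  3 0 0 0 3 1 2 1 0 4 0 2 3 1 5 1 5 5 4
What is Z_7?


0

gen 0: Z_0=1, draws=[3], offspring=[1], Z_1=1
gen 1: Z_1=1, draws=[0], offspring=[3], Z_2=3
gen 2: Z_2=3, draws=[0, 0, 3], offspring=[3, 3, 1], Z_3=7
gen 3: Z_3=7, draws=[1, 2, 1, 0, 4, 0, 2], offspring=[0, 0, 0, 3, 0, 3, 0], Z_4=6
gen 4: Z_4=6, draws=[3, 1, 5, 1, 5, 5], offspring=[1, 0, 0, 0, 0, 0], Z_5=1
gen 5: Z_5=1, draws=[4], offspring=[0], Z_6=0
gen 6: Z_6=0, draws=[], offspring=[], Z_7=0


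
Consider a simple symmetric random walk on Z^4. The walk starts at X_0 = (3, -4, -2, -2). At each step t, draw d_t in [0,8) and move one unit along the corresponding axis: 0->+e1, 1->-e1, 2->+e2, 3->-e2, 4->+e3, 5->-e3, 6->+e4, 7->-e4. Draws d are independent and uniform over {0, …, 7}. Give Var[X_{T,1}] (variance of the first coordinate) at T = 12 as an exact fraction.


3

Outcome values over d=0..7: [1, -1, 0, 0, 0, 0, 0, 0]
Σy = 0, Σy² = 2, M = 8
μ = 0/8 = 0,  σ² = 2/8 − (0)² = 1/4
Independent increments: Var[X_12] = 12·σ² = 12·(1/4) = 3


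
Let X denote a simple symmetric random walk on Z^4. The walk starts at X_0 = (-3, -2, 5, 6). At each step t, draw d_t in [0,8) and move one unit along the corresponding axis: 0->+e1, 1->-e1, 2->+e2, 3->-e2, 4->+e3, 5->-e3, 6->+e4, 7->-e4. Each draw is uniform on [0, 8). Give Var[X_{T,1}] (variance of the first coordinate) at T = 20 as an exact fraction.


5

Outcome values over d=0..7: [1, -1, 0, 0, 0, 0, 0, 0]
Σy = 0, Σy² = 2, M = 8
μ = 0/8 = 0,  σ² = 2/8 − (0)² = 1/4
Independent increments: Var[X_20] = 20·σ² = 20·(1/4) = 5


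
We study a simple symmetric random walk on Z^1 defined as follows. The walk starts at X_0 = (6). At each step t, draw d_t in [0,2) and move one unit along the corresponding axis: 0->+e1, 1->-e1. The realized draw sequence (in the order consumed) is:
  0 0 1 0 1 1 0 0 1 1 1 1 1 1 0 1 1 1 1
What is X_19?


t=0: X=(6), d=0 → +e1, X_1=(7)
t=1: X=(7), d=0 → +e1, X_2=(8)
t=2: X=(8), d=1 → -e1, X_3=(7)
t=3: X=(7), d=0 → +e1, X_4=(8)
t=4: X=(8), d=1 → -e1, X_5=(7)
t=5: X=(7), d=1 → -e1, X_6=(6)
t=6: X=(6), d=0 → +e1, X_7=(7)
t=7: X=(7), d=0 → +e1, X_8=(8)
t=8: X=(8), d=1 → -e1, X_9=(7)
t=9: X=(7), d=1 → -e1, X_10=(6)
t=10: X=(6), d=1 → -e1, X_11=(5)
t=11: X=(5), d=1 → -e1, X_12=(4)
t=12: X=(4), d=1 → -e1, X_13=(3)
t=13: X=(3), d=1 → -e1, X_14=(2)
t=14: X=(2), d=0 → +e1, X_15=(3)
t=15: X=(3), d=1 → -e1, X_16=(2)
t=16: X=(2), d=1 → -e1, X_17=(1)
t=17: X=(1), d=1 → -e1, X_18=(0)
t=18: X=(0), d=1 → -e1, X_19=(-1)

(-1)


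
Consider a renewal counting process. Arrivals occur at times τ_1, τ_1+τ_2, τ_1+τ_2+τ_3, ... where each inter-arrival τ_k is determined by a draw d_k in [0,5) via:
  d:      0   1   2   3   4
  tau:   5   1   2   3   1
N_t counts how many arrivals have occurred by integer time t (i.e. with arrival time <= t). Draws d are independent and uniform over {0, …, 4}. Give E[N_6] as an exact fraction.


Inter-arrival values over d=0..4: [5, 1, 2, 3, 1]
Each d has probability 1/5, so the pmf of τ is: f(1) = 2/5, f(2) = 1/5, f(3) = 1/5, f(5) = 1/5
Renewal equation for m(n) = E[N_n]: condition on τ_1 = k (if k <= n, one arrival plus a fresh copy on the remaining n−k steps): m(n) = F(n) + Σ_{k<=n} f(k)·m(n−k), where F(n) = P(τ <= n) and m(0) = 0
m(1) = F(1) = 2/5
m(2) = F(2) + f(1)·m(1) = 3/5 + 2/5·2/5 = 19/25
m(3) = F(3) + f(1)·m(2) + f(2)·m(1) = 4/5 + 2/5·19/25 + 1/5·2/5 = 148/125
m(4) = F(4) + f(1)·m(3) + f(2)·m(2) + f(3)·m(1) = 4/5 + 2/5·148/125 + 1/5·19/25 + 1/5·2/5 = 941/625
m(5) = F(5) + f(1)·m(4) + f(2)·m(3) + f(3)·m(2) = 1 + 2/5·941/625 + 1/5·148/125 + 1/5·19/25 = 6222/3125
m(6) = F(6) + f(1)·m(5) + f(2)·m(4) + f(3)·m(3) + f(5)·m(1) = 1 + 2/5·6222/3125 + 1/5·941/625 + 1/5·148/125 + 1/5·2/5 = 37724/15625
E[N_6] = m(6) = 37724/15625

37724/15625


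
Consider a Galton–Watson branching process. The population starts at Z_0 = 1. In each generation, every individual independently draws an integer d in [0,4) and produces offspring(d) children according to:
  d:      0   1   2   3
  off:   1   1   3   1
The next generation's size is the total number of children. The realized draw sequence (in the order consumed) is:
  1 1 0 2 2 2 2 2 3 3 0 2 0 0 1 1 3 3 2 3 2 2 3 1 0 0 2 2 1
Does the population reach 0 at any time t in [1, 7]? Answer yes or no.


gen 0: Z_0=1, draws=[1], offspring=[1], Z_1=1
gen 1: Z_1=1, draws=[1], offspring=[1], Z_2=1
gen 2: Z_2=1, draws=[0], offspring=[1], Z_3=1
gen 3: Z_3=1, draws=[2], offspring=[3], Z_4=3
gen 4: Z_4=3, draws=[2, 2, 2], offspring=[3, 3, 3], Z_5=9
gen 5: Z_5=9, draws=[2, 3, 3, 0, 2, 0, 0, 1, 1], offspring=[3, 1, 1, 1, 3, 1, 1, 1, 1], Z_6=13
gen 6: Z_6=13, draws=[3, 3, 2, 3, 2, 2, 3, 1, 0, 0, 2, 2, 1], offspring=[1, 1, 3, 1, 3, 3, 1, 1, 1, 1, 3, 3, 1], Z_7=23

no


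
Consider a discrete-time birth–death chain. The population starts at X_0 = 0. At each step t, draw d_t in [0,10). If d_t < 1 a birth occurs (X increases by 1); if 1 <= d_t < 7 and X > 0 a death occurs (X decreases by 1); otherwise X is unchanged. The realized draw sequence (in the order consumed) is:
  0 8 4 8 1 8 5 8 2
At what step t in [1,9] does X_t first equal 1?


t=0: X=0, d=0 → birth, X_1=1
t=1: X=1, d=8 → hold, X_2=1
t=2: X=1, d=4 → death, X_3=0
t=3: X=0, d=8 → hold, X_4=0
t=4: X=0, d=1 → hold, X_5=0
t=5: X=0, d=8 → hold, X_6=0
t=6: X=0, d=5 → hold, X_7=0
t=7: X=0, d=8 → hold, X_8=0
t=8: X=0, d=2 → hold, X_9=0

1


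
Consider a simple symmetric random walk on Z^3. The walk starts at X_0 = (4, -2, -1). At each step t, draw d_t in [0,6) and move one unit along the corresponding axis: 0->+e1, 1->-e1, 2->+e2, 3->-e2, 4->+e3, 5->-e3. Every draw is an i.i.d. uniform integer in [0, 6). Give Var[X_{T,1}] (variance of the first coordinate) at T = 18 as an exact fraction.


6

Outcome values over d=0..5: [1, -1, 0, 0, 0, 0]
Σy = 0, Σy² = 2, M = 6
μ = 0/6 = 0,  σ² = 2/6 − (0)² = 1/3
Independent increments: Var[X_18] = 18·σ² = 18·(1/3) = 6


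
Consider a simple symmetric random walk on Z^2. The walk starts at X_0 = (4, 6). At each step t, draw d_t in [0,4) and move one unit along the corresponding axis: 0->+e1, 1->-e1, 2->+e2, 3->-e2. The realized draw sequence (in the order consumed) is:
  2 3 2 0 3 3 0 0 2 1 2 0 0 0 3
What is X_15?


(9, 6)

t=0: X=(4, 6), d=2 → +e2, X_1=(4, 7)
t=1: X=(4, 7), d=3 → -e2, X_2=(4, 6)
t=2: X=(4, 6), d=2 → +e2, X_3=(4, 7)
t=3: X=(4, 7), d=0 → +e1, X_4=(5, 7)
t=4: X=(5, 7), d=3 → -e2, X_5=(5, 6)
t=5: X=(5, 6), d=3 → -e2, X_6=(5, 5)
t=6: X=(5, 5), d=0 → +e1, X_7=(6, 5)
t=7: X=(6, 5), d=0 → +e1, X_8=(7, 5)
t=8: X=(7, 5), d=2 → +e2, X_9=(7, 6)
t=9: X=(7, 6), d=1 → -e1, X_10=(6, 6)
t=10: X=(6, 6), d=2 → +e2, X_11=(6, 7)
t=11: X=(6, 7), d=0 → +e1, X_12=(7, 7)
t=12: X=(7, 7), d=0 → +e1, X_13=(8, 7)
t=13: X=(8, 7), d=0 → +e1, X_14=(9, 7)
t=14: X=(9, 7), d=3 → -e2, X_15=(9, 6)
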